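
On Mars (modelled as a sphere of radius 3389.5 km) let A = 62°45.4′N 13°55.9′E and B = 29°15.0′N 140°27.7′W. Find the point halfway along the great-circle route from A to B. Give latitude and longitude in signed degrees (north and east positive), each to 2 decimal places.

Central angle δ = 1.4965 rad. Interpolating on the sphere with fraction f = 0.5:
P = [sin((1−f)δ)·A + sin(fδ)·B] / sin δ = 0.6822·A + 0.6822·B in Cartesian coordinates,
giving P = (-0.1559, -0.3037, 0.9399), i.e. latitude 70.04°, longitude -117.18°.

70.04°, -117.18°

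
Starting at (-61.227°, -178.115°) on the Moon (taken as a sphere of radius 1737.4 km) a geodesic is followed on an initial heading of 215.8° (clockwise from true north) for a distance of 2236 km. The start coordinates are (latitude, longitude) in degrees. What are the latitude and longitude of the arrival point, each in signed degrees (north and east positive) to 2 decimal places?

Angular distance δ = d/R = 2236/1737.4 = 1.28698 rad; initial bearing θ = 3.7664 rad.
sin φ₂ = sin φ₁ cos δ + cos φ₁ sin δ cos θ = (-0.8765)(0.2800) + (0.4813)(0.9600)(-0.8111) = -0.6202, so φ₂ = -38.33°.
Δλ = atan2(sin θ sin δ cos φ₁, cos δ − sin φ₁ sin φ₂) = atan2(-0.2703, -0.2636) = -134.284°.
λ₂ = -178.115° − 134.284° = -312.40° → 47.60° after wrapping to (−180°, 180°].

-38.33°, 47.60°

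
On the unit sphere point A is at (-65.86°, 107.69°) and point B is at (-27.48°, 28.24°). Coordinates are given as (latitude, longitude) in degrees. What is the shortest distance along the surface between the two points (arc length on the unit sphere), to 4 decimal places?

1.0616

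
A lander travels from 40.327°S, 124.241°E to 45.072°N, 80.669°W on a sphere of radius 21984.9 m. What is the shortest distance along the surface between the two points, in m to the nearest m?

61843 m

Let φ₁ = -0.7038 rad, φ₂ = 0.7867 rad, and Δλ = 2.7068 rad.
Haversine: a = sin²(Δφ/2) + cos φ₁ cos φ₂ sin²(Δλ/2) = 0.4599 + (0.7624)(0.7062)(0.9535) = 0.97324.
Central angle c = 2·arcsin(√a) = 2.81297 rad.
Distance = R·c = 21984.9 × 2.8130 ≈ 61843 m.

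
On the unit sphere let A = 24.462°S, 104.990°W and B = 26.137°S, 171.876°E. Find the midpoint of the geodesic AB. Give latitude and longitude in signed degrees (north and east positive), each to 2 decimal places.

The central angle between A and B is δ = 1.2869 rad.
With f = 0.5, the slerp weights are sin((1−f)δ)/sin δ = 0.6250 and sin(fδ)/sin δ = 0.6250.
Weighted sum of the unit vectors: (0.6250)·(-0.2354,-0.8793,-0.4141) + (0.6250)·(-0.8887,0.1269,-0.4405) = (-0.7026, -0.4702, -0.5341).
Converting back: φ = atan2(z, √(x²+y²)) = -32.28°, λ = atan2(y, x) = -146.21°.

-32.28°, -146.21°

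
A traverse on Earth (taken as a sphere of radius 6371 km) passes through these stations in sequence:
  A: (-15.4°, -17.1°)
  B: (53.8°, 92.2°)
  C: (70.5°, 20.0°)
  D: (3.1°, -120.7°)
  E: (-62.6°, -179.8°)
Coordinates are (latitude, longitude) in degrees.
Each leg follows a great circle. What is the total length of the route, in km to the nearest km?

36657 km

Leg A→B: central angle 1.9850 rad, distance 12646.6 km.
Leg B→C: central angle 0.6077 rad, distance 3871.9 km.
Leg C→D: central angle 1.7793 rad, distance 11335.7 km.
Leg D→E: central angle 1.3817 rad, distance 8802.8 km.
Total: 12646.6 + 3871.9 + 11335.7 + 8802.8 ≈ 36657 km.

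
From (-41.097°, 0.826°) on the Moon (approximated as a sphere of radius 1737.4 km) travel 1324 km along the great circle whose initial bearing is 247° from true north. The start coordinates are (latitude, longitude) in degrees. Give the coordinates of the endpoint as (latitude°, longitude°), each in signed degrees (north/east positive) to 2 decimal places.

Angular distance δ = d/R = 1324/1737.4 = 0.76206 rad; initial bearing θ = 4.3110 rad.
sin φ₂ = sin φ₁ cos δ + cos φ₁ sin δ cos θ = (-0.6573)(0.7234) + (0.7536)(0.6904)(-0.3907) = -0.6788, so φ₂ = -42.75°.
Δλ = atan2(sin θ sin δ cos φ₁, cos δ − sin φ₁ sin φ₂) = atan2(-0.4789, 0.2772) = -59.938°.
λ₂ = 0.826° − 59.938° = -59.11°.

-42.75°, -59.11°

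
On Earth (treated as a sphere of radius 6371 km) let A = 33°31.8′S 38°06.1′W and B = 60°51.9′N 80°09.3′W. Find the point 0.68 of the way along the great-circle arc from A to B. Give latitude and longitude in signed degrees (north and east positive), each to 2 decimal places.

31.76°, -59.35°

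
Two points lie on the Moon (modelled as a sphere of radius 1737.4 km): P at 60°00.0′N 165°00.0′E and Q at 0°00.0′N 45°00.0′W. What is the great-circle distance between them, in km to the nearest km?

Let φ₁ = 1.0472 rad, φ₂ = 0.0000 rad, and Δλ = 2.6180 rad.
cos c = sin φ₁ sin φ₂ + cos φ₁ cos φ₂ cos Δλ = (0.8660)(0.0000) + (0.5000)(1.0000)(-0.8660) = -0.43301,
so c = arccos(-0.43301) = 2.01863 rad.
Distance = R·c = 1737.4 × 2.0186 ≈ 3507 km.

3507 km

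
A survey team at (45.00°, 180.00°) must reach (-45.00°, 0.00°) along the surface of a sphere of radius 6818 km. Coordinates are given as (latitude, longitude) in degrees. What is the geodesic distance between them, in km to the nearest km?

21419 km

In radians: φ₁ = 0.7854, φ₂ = -0.7854, Δλ = -180.000° = -3.1416 rad.
Haversine: a = sin²(Δφ/2) + cos φ₁ cos φ₂ sin²(Δλ/2) = 0.5000 + (0.7071)(0.7071)(1.0000) = 1.00000.
Central angle c = 2·arcsin(√a) = 3.14159 rad.
Distance = R·c = 6818 × 3.1416 ≈ 21419 km.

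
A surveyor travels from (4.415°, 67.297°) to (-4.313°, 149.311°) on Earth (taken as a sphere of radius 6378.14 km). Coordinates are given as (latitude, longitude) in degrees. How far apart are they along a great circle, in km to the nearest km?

9172 km

In radians: φ₁ = 0.0771, φ₂ = -0.0753, Δλ = 82.014° = 1.4314 rad.
Haversine: a = sin²(Δφ/2) + cos φ₁ cos φ₂ sin²(Δλ/2) = 0.0058 + (0.9970)(0.9972)(0.4305) = 0.43383.
Central angle c = 2·arcsin(√a) = 1.43807 rad.
Distance = R·c = 6378.14 × 1.4381 ≈ 9172 km.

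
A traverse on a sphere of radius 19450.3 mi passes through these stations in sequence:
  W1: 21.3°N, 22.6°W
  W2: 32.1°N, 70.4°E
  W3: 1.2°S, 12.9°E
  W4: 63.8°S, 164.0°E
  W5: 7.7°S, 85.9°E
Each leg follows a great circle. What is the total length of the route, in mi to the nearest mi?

Leg W1→W2: central angle 1.4185 rad, distance 27589.9 mi.
Leg W2→W3: central angle 1.1108 rad, distance 21605.7 mi.
Leg W3→W4: central angle 1.9473 rad, distance 37875.1 mi.
Leg W4→W5: central angle 1.3588 rad, distance 26428.5 mi.
Total: 27589.9 + 21605.7 + 37875.1 + 26428.5 ≈ 113499 mi.

113499 mi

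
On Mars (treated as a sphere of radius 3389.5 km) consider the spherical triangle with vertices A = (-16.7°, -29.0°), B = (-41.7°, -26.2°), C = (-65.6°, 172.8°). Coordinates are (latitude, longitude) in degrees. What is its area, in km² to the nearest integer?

Side lengths (central angles): a = 1.2512, b = 1.6767, c = 0.4383 rad; semiperimeter s = 1.6831.
By l'Huilier's theorem, tan(E/4) = √[tan(s/2) tan((s−a)/2) tan((s−b)/2) tan((s−c)/2)], giving spherical excess E = 0.0952 rad.
Area = E·R² = 0.0952 × (3389.5)² ≈ 1093829 km².

1093829 km²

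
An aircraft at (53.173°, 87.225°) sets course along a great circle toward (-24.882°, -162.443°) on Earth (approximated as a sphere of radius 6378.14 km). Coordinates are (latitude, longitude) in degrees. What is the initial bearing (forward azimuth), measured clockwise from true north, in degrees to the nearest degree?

90°

Δλ = 110.332° = 1.9257 rad.
y = sin Δλ · cos φ₂ = (0.9377)(0.9072) = 0.8507
x = cos φ₁ sin φ₂ − sin φ₁ cos φ₂ cos Δλ = (0.5994)(-0.4208) − (0.8004)(0.9072)(-0.3475) = 0.0001
θ = atan2(y, x) = 89.99°, so the bearing is 90°.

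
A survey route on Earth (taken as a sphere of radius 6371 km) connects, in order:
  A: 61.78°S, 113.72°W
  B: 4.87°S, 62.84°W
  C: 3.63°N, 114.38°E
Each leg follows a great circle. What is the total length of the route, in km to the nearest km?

Leg A→B: central angle 1.1896 rad, distance 7578.6 km.
Leg B→C: central angle 3.0886 rad, distance 19677.4 km.
Total: 7578.6 + 19677.4 ≈ 27256 km.

27256 km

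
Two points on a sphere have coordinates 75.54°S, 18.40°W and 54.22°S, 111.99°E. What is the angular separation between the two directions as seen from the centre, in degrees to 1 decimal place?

Let φ₁ = -1.3184 rad, φ₂ = -0.9463 rad, and Δλ = 2.2757 rad.
Haversine: a = sin²(Δφ/2) + cos φ₁ cos φ₂ sin²(Δλ/2) = 0.0342 + (0.2497)(0.5847)(0.8240) = 0.15452.
Central angle c = 2·arcsin(√a) = 0.80797 rad.
So the angular separation is 46.3°.

46.3°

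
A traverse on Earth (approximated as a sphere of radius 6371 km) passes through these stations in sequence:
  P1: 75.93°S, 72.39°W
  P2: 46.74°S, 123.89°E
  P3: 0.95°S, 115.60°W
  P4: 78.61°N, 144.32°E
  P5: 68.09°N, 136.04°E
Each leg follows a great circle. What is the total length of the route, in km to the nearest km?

30041 km

Leg P1→P2: central angle 0.9926 rad, distance 6324.1 km.
Leg P2→P3: central angle 1.9133 rad, distance 12189.3 km.
Leg P3→P4: central angle 1.6216 rad, distance 10331.4 km.
Leg P4→P5: central angle 0.1878 rad, distance 1196.3 km.
Total: 6324.1 + 12189.3 + 10331.4 + 1196.3 ≈ 30041 km.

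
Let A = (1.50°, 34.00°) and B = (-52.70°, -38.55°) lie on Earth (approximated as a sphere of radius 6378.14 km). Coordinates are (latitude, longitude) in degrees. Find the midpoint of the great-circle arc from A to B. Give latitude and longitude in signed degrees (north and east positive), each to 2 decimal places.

Central angle δ = 1.4093 rad. Interpolating on the sphere with fraction f = 0.5:
P = [sin((1−f)δ)·A + sin(fδ)·B] / sin δ = 0.6563·A + 0.6563·B in Cartesian coordinates,
giving P = (0.8549, 0.1190, -0.5049), i.e. latitude -30.32°, longitude 7.93°.

-30.32°, 7.93°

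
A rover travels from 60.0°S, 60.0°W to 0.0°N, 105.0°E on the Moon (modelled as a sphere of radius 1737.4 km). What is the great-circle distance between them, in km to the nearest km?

Let φ₁ = -1.0472 rad, φ₂ = 0.0000 rad, and Δλ = 2.8798 rad.
cos c = sin φ₁ sin φ₂ + cos φ₁ cos φ₂ cos Δλ = (-0.8660)(0.0000) + (0.5000)(1.0000)(-0.9659) = -0.48296,
so c = arccos(-0.48296) = 2.07483 rad.
Distance = R·c = 1737.4 × 2.0748 ≈ 3605 km.

3605 km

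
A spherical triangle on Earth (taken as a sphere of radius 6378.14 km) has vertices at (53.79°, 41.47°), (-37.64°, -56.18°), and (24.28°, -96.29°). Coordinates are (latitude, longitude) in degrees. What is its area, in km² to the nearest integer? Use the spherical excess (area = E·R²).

Side lengths (central angles): a = 1.2651, b = 1.6377, c = 2.1592 rad; semiperimeter s = 2.5310.
By l'Huilier's theorem, tan(E/4) = √[tan(s/2) tan((s−a)/2) tan((s−b)/2) tan((s−c)/2)], giving spherical excess E = 1.7177 rad.
Area = E·R² = 1.7177 × (6378.14)² ≈ 69878799 km².

69878799 km²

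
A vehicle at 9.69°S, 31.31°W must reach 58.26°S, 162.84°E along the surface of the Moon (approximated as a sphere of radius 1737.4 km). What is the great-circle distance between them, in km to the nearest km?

3368 km

Let φ₁ = -0.1691 rad, φ₂ = -1.0168 rad, and Δλ = -2.8946 rad.
Haversine: a = sin²(Δφ/2) + cos φ₁ cos φ₂ sin²(Δλ/2) = 0.1691 + (0.9857)(0.5261)(0.9848) = 0.67984.
Central angle c = 2·arcsin(√a) = 1.93872 rad.
Distance = R·c = 1737.4 × 1.9387 ≈ 3368 km.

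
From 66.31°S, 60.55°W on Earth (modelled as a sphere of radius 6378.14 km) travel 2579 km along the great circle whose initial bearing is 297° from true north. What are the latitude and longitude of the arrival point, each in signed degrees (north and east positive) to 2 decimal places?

Angular distance δ = d/R = 2579/6378.14 = 0.40435 rad; initial bearing θ = 5.1836 rad.
sin φ₂ = sin φ₁ cos δ + cos φ₁ sin δ cos θ = (-0.9157)(0.9194) + (0.4018)(0.3934)(0.4540) = -0.7701, so φ₂ = -50.36°.
Δλ = atan2(sin θ sin δ cos φ₁, cos δ − sin φ₁ sin φ₂) = atan2(-0.1408, 0.2141) = -33.335°.
λ₂ = -60.550° − 33.335° = -93.88°.

-50.36°, -93.88°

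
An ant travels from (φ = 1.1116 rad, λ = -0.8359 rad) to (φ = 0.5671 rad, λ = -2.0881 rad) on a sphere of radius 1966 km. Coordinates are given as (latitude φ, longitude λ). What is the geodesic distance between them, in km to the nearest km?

1826 km

Let φ₁ = 1.1116 rad, φ₂ = 0.5671 rad, and Δλ = -1.2522 rad.
cos c = sin φ₁ sin φ₂ + cos φ₁ cos φ₂ cos Δλ = (0.8964)(0.5372) + (0.4432)(0.8435)(0.3132) = 0.59864,
so c = arccos(0.59864) = 0.92899 rad.
Distance = R·c = 1966 × 0.9290 ≈ 1826 km.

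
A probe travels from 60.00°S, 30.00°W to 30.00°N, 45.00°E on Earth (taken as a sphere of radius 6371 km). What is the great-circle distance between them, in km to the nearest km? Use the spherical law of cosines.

With latitudes φ₁ = -60.000°, φ₂ = 30.000° and longitude difference Δλ = 75.000°:
cos c = sin φ₁ sin φ₂ + cos φ₁ cos φ₂ cos Δλ = (-0.8660)(0.5000) + (0.5000)(0.8660)(0.2588) = -0.32094,
so c = arccos(-0.32094) = 1.89752 rad.
Distance = R·c = 6371 × 1.8975 ≈ 12089 km.

12089 km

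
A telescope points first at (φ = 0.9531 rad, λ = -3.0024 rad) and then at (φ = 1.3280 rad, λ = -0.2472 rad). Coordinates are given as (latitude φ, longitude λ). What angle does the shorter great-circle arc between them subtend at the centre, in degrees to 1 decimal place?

Let φ₁ = 0.9531 rad, φ₂ = 1.3280 rad, and Δλ = 2.7552 rad.
cos c = sin φ₁ sin φ₂ + cos φ₁ cos φ₂ cos Δλ = (0.8152)(0.9707) + (0.5792)(0.2404)(-0.9263) = 0.66233,
so c = arccos(0.66233) = 0.84687 rad.
So the angular separation is 48.5°.

48.5°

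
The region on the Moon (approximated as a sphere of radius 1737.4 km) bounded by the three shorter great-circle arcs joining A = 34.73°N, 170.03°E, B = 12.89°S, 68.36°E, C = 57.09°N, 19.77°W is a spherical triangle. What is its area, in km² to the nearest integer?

Side lengths (central angles): a = 1.7416, b = 1.5325, c = 1.8641 rad; semiperimeter s = 2.5691.
By l'Huilier's theorem, tan(E/4) = √[tan(s/2) tan((s−a)/2) tan((s−b)/2) tan((s−c)/2)], giving spherical excess E = 2.0404 rad.
Area = E·R² = 2.0404 × (1737.4)² ≈ 6158944 km².

6158944 km²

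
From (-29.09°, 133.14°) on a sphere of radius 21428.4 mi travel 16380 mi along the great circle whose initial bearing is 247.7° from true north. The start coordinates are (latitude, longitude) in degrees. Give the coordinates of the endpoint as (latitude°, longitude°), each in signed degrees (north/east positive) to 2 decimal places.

Angular distance δ = d/R = 16380/21428.4 = 0.76441 rad; initial bearing θ = 4.3232 rad.
sin φ₂ = sin φ₁ cos δ + cos φ₁ sin δ cos θ = (-0.4862)(0.7218) + (0.8739)(0.6921)(-0.3795) = -0.5804, so φ₂ = -35.48°.
Δλ = atan2(sin θ sin δ cos φ₁, cos δ − sin φ₁ sin φ₂) = atan2(-0.5596, 0.4396) = -51.847°.
λ₂ = 133.140° − 51.847° = 81.29°.

-35.48°, 81.29°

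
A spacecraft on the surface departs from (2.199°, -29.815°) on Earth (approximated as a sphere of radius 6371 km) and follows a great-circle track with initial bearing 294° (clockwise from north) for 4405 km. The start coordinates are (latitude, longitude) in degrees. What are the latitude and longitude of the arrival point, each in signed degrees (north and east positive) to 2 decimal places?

Angular distance δ = d/R = 4405/6371 = 0.69141 rad; initial bearing θ = 5.1313 rad.
sin φ₂ = sin φ₁ cos δ + cos φ₁ sin δ cos θ = (0.0384)(0.7703) + (0.9993)(0.6376)(0.4067) = 0.2887, so φ₂ = 16.78°.
Δλ = atan2(sin θ sin δ cos φ₁, cos δ − sin φ₁ sin φ₂) = atan2(-0.5821, 0.7593) = -37.475°.
λ₂ = -29.815° − 37.475° = -67.29°.

16.78°, -67.29°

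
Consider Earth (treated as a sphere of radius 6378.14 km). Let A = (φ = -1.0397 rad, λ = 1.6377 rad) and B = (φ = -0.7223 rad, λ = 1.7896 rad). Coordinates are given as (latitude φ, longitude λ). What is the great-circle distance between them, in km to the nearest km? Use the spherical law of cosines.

2112 km

With latitudes φ₁ = -59.570°, φ₂ = -41.385° and longitude difference Δλ = 8.703°:
cos c = sin φ₁ sin φ₂ + cos φ₁ cos φ₂ cos Δλ = (-0.8623)(-0.6611) + (0.5065)(0.7503)(0.9885) = 0.94567,
so c = arccos(0.94567) = 0.33113 rad.
Distance = R·c = 6378.14 × 0.3311 ≈ 2112 km.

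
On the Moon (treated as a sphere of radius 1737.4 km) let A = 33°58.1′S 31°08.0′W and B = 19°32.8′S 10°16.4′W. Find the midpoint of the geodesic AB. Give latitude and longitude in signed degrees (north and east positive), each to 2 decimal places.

-27.14°, -20.03°

Central angle δ = 0.4096 rad. Interpolating on the sphere with fraction f = 0.5:
P = [sin((1−f)δ)·A + sin(fδ)·B] / sin δ = 0.5107·A + 0.5107·B in Cartesian coordinates,
giving P = (0.8361, -0.3048, -0.4562), i.e. latitude -27.14°, longitude -20.03°.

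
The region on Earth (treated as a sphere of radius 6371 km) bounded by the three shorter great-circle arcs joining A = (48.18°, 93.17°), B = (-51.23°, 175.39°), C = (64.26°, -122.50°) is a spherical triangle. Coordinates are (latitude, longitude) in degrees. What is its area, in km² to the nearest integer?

90380925 km²

Side lengths (central angles): a = 2.1835, b = 1.1196, c = 2.1229 rad; semiperimeter s = 2.7130.
By l'Huilier's theorem, tan(E/4) = √[tan(s/2) tan((s−a)/2) tan((s−b)/2) tan((s−c)/2)], giving spherical excess E = 2.2267 rad.
Area = E·R² = 2.2267 × (6371)² ≈ 90380925 km².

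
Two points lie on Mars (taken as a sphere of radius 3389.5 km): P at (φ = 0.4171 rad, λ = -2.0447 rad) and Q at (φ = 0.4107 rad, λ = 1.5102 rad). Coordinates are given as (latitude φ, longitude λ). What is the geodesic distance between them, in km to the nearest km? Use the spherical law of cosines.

7530 km

In radians: φ₁ = 0.4171, φ₂ = 0.4107, Δλ = -156.319° = -2.7283 rad.
cos c = sin φ₁ sin φ₂ + cos φ₁ cos φ₂ cos Δλ = (0.4051)(0.3993) + (0.9143)(0.9168)(-0.9158) = -0.60592,
so c = arccos(-0.60592) = 2.22171 rad.
Distance = R·c = 3389.5 × 2.2217 ≈ 7530 km.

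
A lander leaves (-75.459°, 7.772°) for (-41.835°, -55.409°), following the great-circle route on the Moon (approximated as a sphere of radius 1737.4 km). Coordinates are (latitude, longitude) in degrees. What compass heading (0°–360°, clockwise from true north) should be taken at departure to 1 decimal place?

Δλ = -63.181° = -1.1027 rad.
y = sin Δλ · cos φ₂ = (-0.8924)(0.7451) = -0.6649
x = cos φ₁ sin φ₂ − sin φ₁ cos φ₂ cos Δλ = (0.2511)(-0.6670) − (-0.9680)(0.7451)(0.4512) = 0.1579
θ = atan2(y, x) = -76.64°; adding 360° gives 283.4°.

283.4°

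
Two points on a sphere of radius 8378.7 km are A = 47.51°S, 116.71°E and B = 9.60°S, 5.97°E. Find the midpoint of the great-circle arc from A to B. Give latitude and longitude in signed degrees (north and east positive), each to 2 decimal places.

-42.75°, 46.20°

The central angle between A and B is δ = 1.6839 rad.
With f = 0.5, the slerp weights are sin((1−f)δ)/sin δ = 0.7507 and sin(fδ)/sin δ = 0.7507.
Weighted sum of the unit vectors: (0.7507)·(-0.3036,0.6034,-0.7374) + (0.7507)·(0.9806,0.1026,-0.1668) = (0.5083, 0.5300, -0.6788).
Converting back: φ = atan2(z, √(x²+y²)) = -42.75°, λ = atan2(y, x) = 46.20°.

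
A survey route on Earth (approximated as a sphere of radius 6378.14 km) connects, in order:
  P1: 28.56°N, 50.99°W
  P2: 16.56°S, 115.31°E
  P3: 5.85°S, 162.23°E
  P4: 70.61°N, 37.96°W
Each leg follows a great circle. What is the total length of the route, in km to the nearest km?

36032 km

Leg P1→P2: central angle 2.8378 rad, distance 18099.6 km.
Leg P2→P3: central angle 0.8226 rad, distance 5246.6 km.
Leg P3→P4: central angle 1.9890 rad, distance 12686.1 km.
Total: 18099.6 + 5246.6 + 12686.1 ≈ 36032 km.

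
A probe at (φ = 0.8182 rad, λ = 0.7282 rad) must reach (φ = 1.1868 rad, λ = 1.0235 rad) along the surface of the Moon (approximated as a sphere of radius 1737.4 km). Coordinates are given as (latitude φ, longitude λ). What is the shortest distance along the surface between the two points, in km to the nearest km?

With latitudes φ₁ = 46.879°, φ₂ = 67.999° and longitude difference Δλ = 16.919°:
cos c = sin φ₁ sin φ₂ + cos φ₁ cos φ₂ cos Δλ = (0.7299)(0.9272) + (0.6835)(0.3746)(0.9567) = 0.92175,
so c = arccos(0.92175) = 0.39823 rad.
Distance = R·c = 1737.4 × 0.3982 ≈ 692 km.

692 km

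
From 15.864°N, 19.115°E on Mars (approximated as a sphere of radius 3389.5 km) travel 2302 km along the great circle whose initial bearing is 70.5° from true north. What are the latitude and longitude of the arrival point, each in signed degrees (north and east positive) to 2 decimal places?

Angular distance δ = d/R = 2302/3389.5 = 0.67916 rad; initial bearing θ = 1.2305 rad.
sin φ₂ = sin φ₁ cos δ + cos φ₁ sin δ cos θ = (0.2734)(0.7781) + (0.9619)(0.6281)(0.3338) = 0.4144, so φ₂ = 24.48°.
Δλ = atan2(sin θ sin δ cos φ₁, cos δ − sin φ₁ sin φ₂) = atan2(0.5696, 0.6648) = 40.587°.
λ₂ = 19.115° + 40.587° = 59.70°.

24.48°, 59.70°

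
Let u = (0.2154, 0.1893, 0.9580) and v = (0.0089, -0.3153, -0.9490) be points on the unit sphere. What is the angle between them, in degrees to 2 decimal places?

u·v = -0.9669; |u| = 1.0000, |v| = 1.0000.
cos θ = (u·v)/(|u||v|) = -0.9669, so θ = 165.21°.

165.21°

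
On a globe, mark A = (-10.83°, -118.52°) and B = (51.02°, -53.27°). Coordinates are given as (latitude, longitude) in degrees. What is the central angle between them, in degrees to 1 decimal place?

In radians: φ₁ = -0.1890, φ₂ = 0.8905, Δλ = 65.250° = 1.1388 rad.
cos c = sin φ₁ sin φ₂ + cos φ₁ cos φ₂ cos Δλ = (-0.1879)(0.7774) + (0.9822)(0.6290)(0.4187) = 0.11260,
so c = arccos(0.11260) = 1.45795 rad.
So the angular separation is 83.5°.

83.5°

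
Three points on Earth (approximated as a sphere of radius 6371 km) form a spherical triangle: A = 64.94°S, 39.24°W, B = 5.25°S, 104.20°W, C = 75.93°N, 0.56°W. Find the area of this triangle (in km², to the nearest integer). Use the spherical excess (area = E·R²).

Side lengths (central angles): a = 1.7172, b = 2.4953, c = 1.3063 rad; semiperimeter s = 2.7594.
By l'Huilier's theorem, tan(E/4) = √[tan(s/2) tan((s−a)/2) tan((s−b)/2) tan((s−c)/2)], giving spherical excess E = 2.1375 rad.
Area = E·R² = 2.1375 × (6371)² ≈ 86758978 km².

86758978 km²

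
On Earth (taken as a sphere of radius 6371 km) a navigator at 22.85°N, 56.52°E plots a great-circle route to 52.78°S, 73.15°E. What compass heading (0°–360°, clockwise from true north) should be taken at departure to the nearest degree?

With φ₁ = 0.3988, φ₂ = -0.9212, Δλ = 0.2902 rad, the forward-azimuth formula gives
θ = atan2( sin Δλ cos φ₂ , cos φ₁ sin φ₂ − sin φ₁ cos φ₂ cos Δλ ) = atan2(0.1731, -0.9589) = 169.77°.
So the initial bearing is 170°.

170°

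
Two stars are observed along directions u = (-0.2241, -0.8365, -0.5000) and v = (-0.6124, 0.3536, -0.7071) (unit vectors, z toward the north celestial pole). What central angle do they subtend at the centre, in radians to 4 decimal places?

1.3745 rad

u·v = 0.1950; |u| = 1.0000, |v| = 1.0000.
cos θ = (u·v)/(|u||v|) = 0.1950, so θ = 1.3745 rad.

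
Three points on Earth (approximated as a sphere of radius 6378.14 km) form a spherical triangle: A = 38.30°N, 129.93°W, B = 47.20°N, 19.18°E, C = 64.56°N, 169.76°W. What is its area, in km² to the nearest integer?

15908180 km²

Side lengths (central angles): a = 1.1872, b = 0.6119, c = 1.5736 rad; semiperimeter s = 1.6863.
By l'Huilier's theorem, tan(E/4) = √[tan(s/2) tan((s−a)/2) tan((s−b)/2) tan((s−c)/2)], giving spherical excess E = 0.3911 rad.
Area = E·R² = 0.3911 × (6378.14)² ≈ 15908180 km².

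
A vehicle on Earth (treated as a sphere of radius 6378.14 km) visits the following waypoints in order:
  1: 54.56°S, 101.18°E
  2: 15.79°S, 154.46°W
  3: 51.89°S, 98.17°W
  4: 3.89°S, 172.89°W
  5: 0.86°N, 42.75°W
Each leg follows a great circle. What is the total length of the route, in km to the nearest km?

Leg 1→2: central angle 1.4874 rad, distance 9486.8 km.
Leg 2→3: central angle 0.9960 rad, distance 6352.3 km.
Leg 3→4: central angle 1.3534 rad, distance 8632.4 km.
Leg 4→5: central angle 2.2707 rad, distance 14482.6 km.
Total: 9486.8 + 6352.3 + 8632.4 + 14482.6 ≈ 38954 km.

38954 km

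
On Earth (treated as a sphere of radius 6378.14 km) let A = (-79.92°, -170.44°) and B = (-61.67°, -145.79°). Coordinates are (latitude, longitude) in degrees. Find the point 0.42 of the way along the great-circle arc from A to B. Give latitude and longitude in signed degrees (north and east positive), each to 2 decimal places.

The central angle between A and B is δ = 0.3419 rad.
With f = 0.42, the slerp weights are sin((1−f)δ)/sin δ = 0.5876 and sin(fδ)/sin δ = 0.4268.
Weighted sum of the unit vectors: (0.5876)·(-0.1726,-0.0291,-0.9846) + (0.4268)·(-0.3924,-0.2668,-0.8802) = (-0.2689, -0.1310, -0.9542).
Converting back: φ = atan2(z, √(x²+y²)) = -72.60°, λ = atan2(y, x) = -154.03°.

-72.60°, -154.03°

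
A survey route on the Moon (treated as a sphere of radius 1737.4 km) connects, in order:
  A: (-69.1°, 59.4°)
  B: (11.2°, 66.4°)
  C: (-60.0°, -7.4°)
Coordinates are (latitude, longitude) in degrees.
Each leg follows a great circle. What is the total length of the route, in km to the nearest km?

5223 km

Leg A→B: central angle 1.4041 rad, distance 2439.6 km.
Leg B→C: central angle 1.6022 rad, distance 2783.6 km.
Total: 2439.6 + 2783.6 ≈ 5223 km.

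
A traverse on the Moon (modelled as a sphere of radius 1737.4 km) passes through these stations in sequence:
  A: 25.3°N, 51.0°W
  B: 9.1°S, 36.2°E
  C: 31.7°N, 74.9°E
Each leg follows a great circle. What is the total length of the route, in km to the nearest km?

Leg A→B: central angle 1.5948 rad, distance 2770.8 km.
Leg B→C: central angle 0.9612 rad, distance 1670.0 km.
Total: 2770.8 + 1670.0 ≈ 4441 km.

4441 km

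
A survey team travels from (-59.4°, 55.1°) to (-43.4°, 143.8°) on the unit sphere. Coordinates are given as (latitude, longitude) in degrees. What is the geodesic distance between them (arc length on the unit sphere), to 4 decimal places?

With latitudes φ₁ = -59.400°, φ₂ = -43.400° and longitude difference Δλ = 88.700°:
cos c = sin φ₁ sin φ₂ + cos φ₁ cos φ₂ cos Δλ = (-0.8607)(-0.6871) + (0.5090)(0.7266)(0.0227) = 0.59980,
so c = arccos(0.59980) = 0.92755 rad.
On the unit sphere the arc length equals the central angle: 0.9275.

0.9275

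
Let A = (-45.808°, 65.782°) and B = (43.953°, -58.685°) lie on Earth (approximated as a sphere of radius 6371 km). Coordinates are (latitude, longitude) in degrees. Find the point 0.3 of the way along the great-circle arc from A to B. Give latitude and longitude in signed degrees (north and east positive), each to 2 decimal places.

-22.63°, 21.72°

The central angle between A and B is δ = 2.4681 rad.
With f = 0.3, the slerp weights are sin((1−f)δ)/sin δ = 1.5836 and sin(fδ)/sin δ = 1.0816.
Weighted sum of the unit vectors: (1.5836)·(0.2859,0.6357,-0.7170) + (1.0816)·(0.3742,-0.6150,0.6941) = (0.8575, 0.3415, -0.3848).
Converting back: φ = atan2(z, √(x²+y²)) = -22.63°, λ = atan2(y, x) = 21.72°.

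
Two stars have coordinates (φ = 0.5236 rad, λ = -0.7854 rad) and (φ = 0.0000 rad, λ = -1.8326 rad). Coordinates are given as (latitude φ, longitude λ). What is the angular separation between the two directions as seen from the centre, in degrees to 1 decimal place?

64.3°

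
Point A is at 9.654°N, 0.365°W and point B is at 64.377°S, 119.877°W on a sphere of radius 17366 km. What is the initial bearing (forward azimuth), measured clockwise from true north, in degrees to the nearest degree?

204°

With φ₁ = 0.1685, φ₂ = -1.1236, Δλ = -2.0859 rad, the forward-azimuth formula gives
θ = atan2( sin Δλ cos φ₂ , cos φ₁ sin φ₂ − sin φ₁ cos φ₂ cos Δλ ) = atan2(-0.3763, -0.8532) = -156.20°.
Adding 360° brings this into [0°, 360°): 204°.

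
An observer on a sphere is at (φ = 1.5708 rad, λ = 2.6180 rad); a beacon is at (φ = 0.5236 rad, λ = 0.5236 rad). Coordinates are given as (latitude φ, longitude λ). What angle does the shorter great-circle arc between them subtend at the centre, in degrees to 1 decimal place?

Let φ₁ = 1.5708 rad, φ₂ = 0.5236 rad, and Δλ = -2.0944 rad.
cos c = sin φ₁ sin φ₂ + cos φ₁ cos φ₂ cos Δλ = (1.0000)(0.5000) + (-0.0000)(0.8660)(-0.5000) = 0.50000,
so c = arccos(0.50000) = 1.04719 rad.
So the angular separation is 60.0°.

60.0°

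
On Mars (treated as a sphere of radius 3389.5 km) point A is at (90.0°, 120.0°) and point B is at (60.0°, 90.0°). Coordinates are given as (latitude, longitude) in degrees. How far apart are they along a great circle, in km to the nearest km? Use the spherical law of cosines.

1775 km

In radians: φ₁ = 1.5708, φ₂ = 1.0472, Δλ = -30.000° = -0.5236 rad.
cos c = sin φ₁ sin φ₂ + cos φ₁ cos φ₂ cos Δλ = (1.0000)(0.8660) + (0.0000)(0.5000)(0.8660) = 0.86603,
so c = arccos(0.86603) = 0.52360 rad.
Distance = R·c = 3389.5 × 0.5236 ≈ 1775 km.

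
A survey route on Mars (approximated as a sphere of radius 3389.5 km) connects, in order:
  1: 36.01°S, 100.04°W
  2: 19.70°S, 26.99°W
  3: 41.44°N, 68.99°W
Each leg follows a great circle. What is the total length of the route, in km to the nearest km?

8141 km

Leg 1→2: central angle 1.1371 rad, distance 3854.3 km.
Leg 2→3: central angle 1.2646 rad, distance 4286.5 km.
Total: 3854.3 + 4286.5 ≈ 8141 km.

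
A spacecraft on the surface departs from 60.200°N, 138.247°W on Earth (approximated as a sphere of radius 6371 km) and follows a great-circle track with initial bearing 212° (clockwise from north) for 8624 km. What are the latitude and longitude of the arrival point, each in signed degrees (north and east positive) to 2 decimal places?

-12.98°, -170.32°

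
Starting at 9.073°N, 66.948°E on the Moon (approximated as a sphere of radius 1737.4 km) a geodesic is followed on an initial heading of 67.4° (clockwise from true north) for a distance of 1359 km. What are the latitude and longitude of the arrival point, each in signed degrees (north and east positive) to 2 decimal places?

Angular distance δ = d/R = 1359/1737.4 = 0.78220 rad; initial bearing θ = 1.1764 rad.
sin φ₂ = sin φ₁ cos δ + cos φ₁ sin δ cos θ = (0.1577)(0.7094) + (0.9875)(0.7048)(0.3843) = 0.3793, so φ₂ = 22.29°.
Δλ = atan2(sin θ sin δ cos φ₁, cos δ − sin φ₁ sin φ₂) = atan2(0.6426, 0.6495) = 44.691°.
λ₂ = 66.948° + 44.691° = 111.64°.

22.29°, 111.64°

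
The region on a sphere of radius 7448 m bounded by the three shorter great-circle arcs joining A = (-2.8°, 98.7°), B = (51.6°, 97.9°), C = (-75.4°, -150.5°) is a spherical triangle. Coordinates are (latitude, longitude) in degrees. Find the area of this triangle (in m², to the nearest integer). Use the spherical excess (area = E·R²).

27496728 m²

Side lengths (central angles): a = 2.5253, b = 1.6129, c = 0.9495 rad; semiperimeter s = 2.5439.
By l'Huilier's theorem, tan(E/4) = √[tan(s/2) tan((s−a)/2) tan((s−b)/2) tan((s−c)/2)], giving spherical excess E = 0.4957 rad.
Area = E·R² = 0.4957 × (7448)² ≈ 27496728 m².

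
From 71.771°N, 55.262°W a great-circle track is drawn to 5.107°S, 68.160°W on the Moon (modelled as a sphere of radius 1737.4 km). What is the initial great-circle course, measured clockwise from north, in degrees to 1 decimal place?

193.2°

With φ₁ = 1.2526, φ₂ = -0.0891, Δλ = -0.2251 rad, the forward-azimuth formula gives
θ = atan2( sin Δλ cos φ₂ , cos φ₁ sin φ₂ − sin φ₁ cos φ₂ cos Δλ ) = atan2(-0.2223, -0.9500) = -166.83°.
Adding 360° brings this into [0°, 360°): 193.2°.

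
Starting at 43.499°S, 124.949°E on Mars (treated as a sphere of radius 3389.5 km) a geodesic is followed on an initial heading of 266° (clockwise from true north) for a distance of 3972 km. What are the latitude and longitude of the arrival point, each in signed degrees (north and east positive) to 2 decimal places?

Angular distance δ = d/R = 3972/3389.5 = 1.17185 rad; initial bearing θ = 4.6426 rad.
sin φ₂ = sin φ₁ cos δ + cos φ₁ sin δ cos θ = (-0.6883)(0.3884) + (0.7254)(0.9215)(-0.0698) = -0.3140, so φ₂ = -18.30°.
Δλ = atan2(sin θ sin δ cos φ₁, cos δ − sin φ₁ sin φ₂) = atan2(-0.6668, 0.1723) = -75.512°.
λ₂ = 124.949° − 75.512° = 49.44°.

-18.30°, 49.44°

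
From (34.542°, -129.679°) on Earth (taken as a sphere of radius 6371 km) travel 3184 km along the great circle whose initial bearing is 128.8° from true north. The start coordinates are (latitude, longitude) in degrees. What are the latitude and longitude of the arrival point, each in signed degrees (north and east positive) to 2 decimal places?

14.50°, -106.99°

Angular distance δ = d/R = 3184/6371 = 0.49976 rad; initial bearing θ = 2.2480 rad.
sin φ₂ = sin φ₁ cos δ + cos φ₁ sin δ cos θ = (0.5670)(0.8777) + (0.8237)(0.4792)(-0.6266) = 0.2503, so φ₂ = 14.50°.
Δλ = atan2(sin θ sin δ cos φ₁, cos δ − sin φ₁ sin φ₂) = atan2(0.3076, 0.7358) = 22.691°.
λ₂ = -129.679° + 22.691° = -106.99°.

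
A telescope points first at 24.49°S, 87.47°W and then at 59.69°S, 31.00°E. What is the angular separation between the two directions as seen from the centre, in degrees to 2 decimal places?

In radians: φ₁ = -0.4274, φ₂ = -1.0418, Δλ = 118.470° = 2.0677 rad.
Haversine: a = sin²(Δφ/2) + cos φ₁ cos φ₂ sin²(Δλ/2) = 0.0914 + (0.9100)(0.5047)(0.7383) = 0.43053.
Central angle c = 2·arcsin(√a) = 1.43141 rad.
So the angular separation is 82.01°.

82.01°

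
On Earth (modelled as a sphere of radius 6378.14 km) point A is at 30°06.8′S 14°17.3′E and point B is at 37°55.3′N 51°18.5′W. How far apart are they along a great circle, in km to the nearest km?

10187 km

With latitudes φ₁ = -30.113°, φ₂ = 37.922° and longitude difference Δλ = -65.597°:
cos c = sin φ₁ sin φ₂ + cos φ₁ cos φ₂ cos Δλ = (-0.5017)(0.6146) + (0.8650)(0.7889)(0.4132) = -0.02641,
so c = arccos(-0.02641) = 1.59721 rad.
Distance = R·c = 6378.14 × 1.5972 ≈ 10187 km.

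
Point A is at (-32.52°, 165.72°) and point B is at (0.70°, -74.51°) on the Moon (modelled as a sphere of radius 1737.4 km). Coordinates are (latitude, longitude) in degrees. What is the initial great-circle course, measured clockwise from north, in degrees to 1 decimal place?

106.5°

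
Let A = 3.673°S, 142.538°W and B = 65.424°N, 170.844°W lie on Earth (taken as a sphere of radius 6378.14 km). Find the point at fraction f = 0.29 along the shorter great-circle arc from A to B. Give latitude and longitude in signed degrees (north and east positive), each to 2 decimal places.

Central angle δ = 1.2586 rad. Interpolating on the sphere with fraction f = 0.29:
P = [sin((1−f)δ)·A + sin(fδ)·B] / sin δ = 0.8189·A + 0.3751·B in Cartesian coordinates,
giving P = (-0.8027, -0.5219, 0.2886), i.e. latitude 16.78°, longitude -146.97°.

16.78°, -146.97°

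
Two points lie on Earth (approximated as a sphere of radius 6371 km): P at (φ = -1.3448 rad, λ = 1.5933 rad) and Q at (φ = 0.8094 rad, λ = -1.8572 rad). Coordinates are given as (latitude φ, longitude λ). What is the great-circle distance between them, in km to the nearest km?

16514 km

With latitudes φ₁ = -77.051°, φ₂ = 46.375° and longitude difference Δλ = 162.301°:
Haversine: a = sin²(Δφ/2) + cos φ₁ cos φ₂ sin²(Δλ/2) = 0.7754 + (0.2241)(0.6899)(0.9763) = 0.92637.
Central angle c = 2·arcsin(√a) = 2.59202 rad.
Distance = R·c = 6371 × 2.5920 ≈ 16514 km.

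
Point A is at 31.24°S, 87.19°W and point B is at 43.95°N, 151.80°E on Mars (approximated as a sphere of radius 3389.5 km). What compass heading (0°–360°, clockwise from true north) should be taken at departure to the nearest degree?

With φ₁ = -0.5452, φ₂ = 0.7671, Δλ = -2.1120 rad, the forward-azimuth formula gives
θ = atan2( sin Δλ cos φ₂ , cos φ₁ sin φ₂ − sin φ₁ cos φ₂ cos Δλ ) = atan2(-0.6170, 0.4010) = -56.98°.
Adding 360° brings this into [0°, 360°): 303°.

303°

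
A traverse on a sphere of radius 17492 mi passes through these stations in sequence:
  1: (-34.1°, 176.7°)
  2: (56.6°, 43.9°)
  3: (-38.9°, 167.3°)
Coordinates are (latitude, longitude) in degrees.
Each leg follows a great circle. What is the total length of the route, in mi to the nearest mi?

85643 mi

Leg 1→2: central angle 2.4619 rad, distance 43063.4 mi.
Leg 2→3: central angle 2.4342 rad, distance 42579.7 mi.
Total: 43063.4 + 42579.7 ≈ 85643 mi.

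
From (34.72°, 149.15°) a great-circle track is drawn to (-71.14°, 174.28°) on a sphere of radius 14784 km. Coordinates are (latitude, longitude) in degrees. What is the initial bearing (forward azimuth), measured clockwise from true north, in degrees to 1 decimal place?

171.7°

With φ₁ = 0.6060, φ₂ = -1.2416, Δλ = 0.4386 rad, the forward-azimuth formula gives
θ = atan2( sin Δλ cos φ₂ , cos φ₁ sin φ₂ − sin φ₁ cos φ₂ cos Δλ ) = atan2(0.1373, -0.9445) = 171.73°.
So the initial bearing is 171.7°.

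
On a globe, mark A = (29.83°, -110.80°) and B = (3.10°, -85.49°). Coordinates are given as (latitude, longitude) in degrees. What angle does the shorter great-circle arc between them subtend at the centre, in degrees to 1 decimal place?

Let φ₁ = 0.5206 rad, φ₂ = 0.0541 rad, and Δλ = 0.4417 rad.
Haversine: a = sin²(Δφ/2) + cos φ₁ cos φ₂ sin²(Δλ/2) = 0.0534 + (0.8675)(0.9985)(0.0480) = 0.09501.
Central angle c = 2·arcsin(√a) = 0.62667 rad.
So the angular separation is 35.9°.

35.9°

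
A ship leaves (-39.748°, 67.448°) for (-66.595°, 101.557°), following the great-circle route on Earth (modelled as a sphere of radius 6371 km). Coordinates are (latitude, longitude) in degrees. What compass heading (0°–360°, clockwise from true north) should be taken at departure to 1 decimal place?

155.8°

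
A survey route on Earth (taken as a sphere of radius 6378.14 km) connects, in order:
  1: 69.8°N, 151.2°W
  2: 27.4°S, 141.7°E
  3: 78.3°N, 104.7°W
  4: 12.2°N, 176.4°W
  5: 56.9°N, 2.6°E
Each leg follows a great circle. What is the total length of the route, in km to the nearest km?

46199 km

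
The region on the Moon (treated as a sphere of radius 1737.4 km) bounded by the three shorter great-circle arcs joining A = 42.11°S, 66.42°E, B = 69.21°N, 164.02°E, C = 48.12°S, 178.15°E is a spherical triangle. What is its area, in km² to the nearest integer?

7816354 km²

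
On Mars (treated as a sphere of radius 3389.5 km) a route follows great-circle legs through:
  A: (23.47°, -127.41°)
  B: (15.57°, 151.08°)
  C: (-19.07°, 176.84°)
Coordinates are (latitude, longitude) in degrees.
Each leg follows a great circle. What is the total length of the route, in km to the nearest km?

7051 km

Leg A→B: central angle 1.3312 rad, distance 4511.9 km.
Leg B→C: central angle 0.7492 rad, distance 2539.3 km.
Total: 4511.9 + 2539.3 ≈ 7051 km.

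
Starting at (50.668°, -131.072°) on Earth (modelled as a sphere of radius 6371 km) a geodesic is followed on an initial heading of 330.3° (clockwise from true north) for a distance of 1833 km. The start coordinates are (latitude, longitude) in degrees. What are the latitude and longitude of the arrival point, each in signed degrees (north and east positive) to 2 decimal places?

63.89°, -149.70°

Angular distance δ = d/R = 1833/6371 = 0.28771 rad; initial bearing θ = 5.7648 rad.
sin φ₂ = sin φ₁ cos δ + cos φ₁ sin δ cos θ = (0.7735)(0.9589) + (0.6338)(0.2838)(0.8686) = 0.8979, so φ₂ = 63.89°.
Δλ = atan2(sin θ sin δ cos φ₁, cos δ − sin φ₁ sin φ₂) = atan2(-0.0891, 0.2644) = -18.627°.
λ₂ = -131.072° − 18.627° = -149.70°.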